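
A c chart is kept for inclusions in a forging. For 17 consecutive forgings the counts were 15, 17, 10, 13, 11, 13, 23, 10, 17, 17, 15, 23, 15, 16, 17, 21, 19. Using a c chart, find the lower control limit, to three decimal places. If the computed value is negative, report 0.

4.000

c̄ = (15 + 17 + 10 + 13 + 11 + 13 + 23 + 10 + 17 + 17 + 15 + 23 + 15 + 16 + 17 + 21 + 19) / 17 = 272 / 17 = 16.0000
LCL = c̄ − 3√c̄ = 16.0000 − 3 × 4.0000 = 4.0000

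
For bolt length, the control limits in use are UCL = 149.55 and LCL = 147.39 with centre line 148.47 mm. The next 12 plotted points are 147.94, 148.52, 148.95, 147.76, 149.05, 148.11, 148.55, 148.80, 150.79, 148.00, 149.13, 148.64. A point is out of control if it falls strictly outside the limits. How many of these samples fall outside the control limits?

Compare each point to [147.39, 149.55]: sample 9 = 150.79 > UCL.

1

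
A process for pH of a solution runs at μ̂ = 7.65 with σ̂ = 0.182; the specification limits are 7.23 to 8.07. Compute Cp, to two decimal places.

0.77

Cp = (USL − LSL) / (6σ̂) = (8.07 − 7.23) / (6 × 0.182) = 0.8400 / 1.0920 = 0.7692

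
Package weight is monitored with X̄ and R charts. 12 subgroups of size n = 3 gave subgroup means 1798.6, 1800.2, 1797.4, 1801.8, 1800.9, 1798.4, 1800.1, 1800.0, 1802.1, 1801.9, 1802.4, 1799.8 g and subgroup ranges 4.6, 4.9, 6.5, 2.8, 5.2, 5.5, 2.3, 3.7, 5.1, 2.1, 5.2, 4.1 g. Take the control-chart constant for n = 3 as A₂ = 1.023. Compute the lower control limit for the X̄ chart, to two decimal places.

1795.87

X̄̄ = (1798.6 + 1800.2 + 1797.4 + 1801.8 + 1800.9 + 1798.4 + 1800.1 + 1800.0 + 1802.1 + 1801.9 + 1802.4 + 1799.8) / 12 = 21603.6000 / 12 = 1800.3000
R̄ = (4.6 + 4.9 + 6.5 + 2.8 + 5.2 + 5.5 + 2.3 + 3.7 + 5.1 + 2.1 + 5.2 + 4.1) / 12 = 52.0000 / 12 = 4.3333
LCL = X̄̄ − A₂·R̄ = 1800.3000 − 1.023 × 4.3333 = 1795.8670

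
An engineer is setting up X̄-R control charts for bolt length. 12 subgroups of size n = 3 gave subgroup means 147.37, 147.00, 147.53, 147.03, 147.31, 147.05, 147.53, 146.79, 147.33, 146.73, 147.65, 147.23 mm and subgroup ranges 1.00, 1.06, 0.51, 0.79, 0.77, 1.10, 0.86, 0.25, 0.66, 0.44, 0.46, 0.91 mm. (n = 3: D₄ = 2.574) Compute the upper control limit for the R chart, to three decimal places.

R̄ = (1.00 + 1.06 + 0.51 + 0.79 + 0.77 + 1.10 + 0.86 + 0.25 + 0.66 + 0.44 + 0.46 + 0.91) / 12 = 8.8100 / 12 = 0.7342
UCL_R = D₄·R̄ = 2.574 × 0.7342 = 1.8897

1.890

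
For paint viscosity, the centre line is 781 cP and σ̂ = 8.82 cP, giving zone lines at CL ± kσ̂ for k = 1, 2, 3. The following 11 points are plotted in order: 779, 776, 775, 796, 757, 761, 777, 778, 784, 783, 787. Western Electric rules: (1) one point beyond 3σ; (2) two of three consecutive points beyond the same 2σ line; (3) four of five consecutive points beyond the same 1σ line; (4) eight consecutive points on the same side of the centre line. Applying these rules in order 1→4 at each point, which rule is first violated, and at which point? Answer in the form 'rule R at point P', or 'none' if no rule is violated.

Zone of each point (C = within 1σ̂, B = 1σ̂–2σ̂, A = 2σ̂–3σ̂, * = beyond 3σ̂; sign = side of CL): 1:-C, 2:-C, 3:-C, 4:+B, 5:-A, 6:-A, 7:-C, 8:-C, 9:+C, 10:+C, 11:+C
Rule 2 (two of three consecutive points beyond the same 2σ limit) is satisfied at point 6.

rule 2 at point 6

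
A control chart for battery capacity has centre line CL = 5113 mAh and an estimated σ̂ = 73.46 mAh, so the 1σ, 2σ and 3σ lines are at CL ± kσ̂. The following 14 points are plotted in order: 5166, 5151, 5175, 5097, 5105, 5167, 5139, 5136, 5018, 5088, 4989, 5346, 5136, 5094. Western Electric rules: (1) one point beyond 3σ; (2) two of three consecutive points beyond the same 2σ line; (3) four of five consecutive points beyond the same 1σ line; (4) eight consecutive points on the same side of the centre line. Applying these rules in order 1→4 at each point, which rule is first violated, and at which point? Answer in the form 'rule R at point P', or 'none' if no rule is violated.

Zone of each point (C = within 1σ̂, B = 1σ̂–2σ̂, A = 2σ̂–3σ̂, * = beyond 3σ̂; sign = side of CL): 1:+C, 2:+C, 3:+C, 4:-C, 5:-C, 6:+C, 7:+C, 8:+C, 9:-B, 10:-C, 11:-B, 12:+*, 13:+C, 14:-C
Rule 1 (one point beyond the 3σ limits) is satisfied at point 12.

rule 1 at point 12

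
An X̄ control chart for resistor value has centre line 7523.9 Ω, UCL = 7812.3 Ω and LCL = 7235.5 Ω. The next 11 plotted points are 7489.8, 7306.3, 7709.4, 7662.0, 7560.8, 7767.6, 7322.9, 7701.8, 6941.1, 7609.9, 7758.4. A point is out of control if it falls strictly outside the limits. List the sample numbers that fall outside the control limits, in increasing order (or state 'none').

9

Compare each point to [7235.5, 7812.3]: sample 9 = 6941.1 < LCL.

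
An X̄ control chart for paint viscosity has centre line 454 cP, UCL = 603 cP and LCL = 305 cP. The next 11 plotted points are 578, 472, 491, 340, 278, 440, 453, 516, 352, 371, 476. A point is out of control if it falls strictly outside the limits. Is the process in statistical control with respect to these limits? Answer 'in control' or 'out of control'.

out of control

Compare each point to [305, 603]: sample 5 = 278 < LCL.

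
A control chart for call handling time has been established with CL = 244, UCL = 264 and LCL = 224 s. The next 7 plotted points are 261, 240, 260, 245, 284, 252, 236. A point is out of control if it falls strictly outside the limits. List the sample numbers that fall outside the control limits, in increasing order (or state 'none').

Compare each point to [224, 264]: sample 5 = 284 > UCL.

5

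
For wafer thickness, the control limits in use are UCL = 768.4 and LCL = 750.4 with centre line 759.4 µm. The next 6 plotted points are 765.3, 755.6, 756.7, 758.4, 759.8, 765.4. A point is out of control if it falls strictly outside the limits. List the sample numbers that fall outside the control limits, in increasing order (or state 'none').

All 6 points lie within [750.4, 768.4].

none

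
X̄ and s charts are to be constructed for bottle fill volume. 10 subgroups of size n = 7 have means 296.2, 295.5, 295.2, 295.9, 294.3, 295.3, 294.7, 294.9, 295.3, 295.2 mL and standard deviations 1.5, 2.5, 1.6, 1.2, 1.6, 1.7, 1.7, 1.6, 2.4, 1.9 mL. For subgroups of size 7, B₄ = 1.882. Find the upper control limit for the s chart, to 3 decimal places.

s̄ = (1.5 + 2.5 + 1.6 + 1.2 + 1.6 + 1.7 + 1.7 + 1.6 + 2.4 + 1.9) / 10 = 1.7700
UCL_s = B₄·s̄ = 1.882 × 1.7700 = 3.3311

3.331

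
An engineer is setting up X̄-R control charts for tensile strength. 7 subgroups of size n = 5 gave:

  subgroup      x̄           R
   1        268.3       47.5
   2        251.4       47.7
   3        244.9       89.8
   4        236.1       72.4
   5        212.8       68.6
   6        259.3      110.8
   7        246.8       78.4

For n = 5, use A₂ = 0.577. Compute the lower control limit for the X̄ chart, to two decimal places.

X̄̄ = (268.3 + 251.4 + 244.9 + 236.1 + 212.8 + 259.3 + 246.8) / 7 = 1719.6000 / 7 = 245.6571
R̄ = (47.5 + 47.7 + 89.8 + 72.4 + 68.6 + 110.8 + 78.4) / 7 = 515.2000 / 7 = 73.6000
LCL = X̄̄ − A₂·R̄ = 245.6571 − 0.577 × 73.6000 = 203.1899

203.19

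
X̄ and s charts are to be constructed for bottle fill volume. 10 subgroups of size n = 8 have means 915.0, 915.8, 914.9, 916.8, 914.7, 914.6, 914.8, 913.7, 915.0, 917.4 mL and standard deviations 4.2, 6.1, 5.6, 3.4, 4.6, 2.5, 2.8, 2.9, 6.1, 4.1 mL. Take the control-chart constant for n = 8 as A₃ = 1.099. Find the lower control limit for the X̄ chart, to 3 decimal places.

X̄̄ = (915.0 + 915.8 + 914.9 + 916.8 + 914.7 + 914.6 + 914.8 + 913.7 + 915.0 + 917.4) / 10 = 915.2700
s̄ = (4.2 + 6.1 + 5.6 + 3.4 + 4.6 + 2.5 + 2.8 + 2.9 + 6.1 + 4.1) / 10 = 4.2300
LCL = X̄̄ − A₃·s̄ = 915.2700 − 1.099 × 4.2300 = 910.6212

910.621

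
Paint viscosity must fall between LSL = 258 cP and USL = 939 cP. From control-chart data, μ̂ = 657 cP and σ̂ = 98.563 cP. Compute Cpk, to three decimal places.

0.954

Cpu = (USL − μ̂) / (3σ̂) = (939 − 657) / (3 × 98.563) = 0.9537; Cpl = (μ̂ − LSL) / (3σ̂) = (657 − 258) / (3 × 98.563) = 1.3494; Cpk = min(Cpu, Cpl) = 0.9537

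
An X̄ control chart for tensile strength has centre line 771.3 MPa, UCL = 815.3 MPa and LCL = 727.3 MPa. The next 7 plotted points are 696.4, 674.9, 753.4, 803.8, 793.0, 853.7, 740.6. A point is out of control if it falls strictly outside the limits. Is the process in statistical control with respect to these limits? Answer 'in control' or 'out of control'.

Compare each point to [727.3, 815.3]: sample 1 = 696.4 < LCL; sample 2 = 674.9 < LCL; sample 6 = 853.7 > UCL.

out of control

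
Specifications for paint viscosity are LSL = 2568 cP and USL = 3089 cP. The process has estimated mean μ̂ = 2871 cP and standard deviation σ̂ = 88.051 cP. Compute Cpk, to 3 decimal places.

Cpu = (USL − μ̂) / (3σ̂) = (3089 − 2871) / (3 × 88.051) = 0.8253; Cpl = (μ̂ − LSL) / (3σ̂) = (2871 − 2568) / (3 × 88.051) = 1.1471; Cpk = min(Cpu, Cpl) = 0.8253

0.825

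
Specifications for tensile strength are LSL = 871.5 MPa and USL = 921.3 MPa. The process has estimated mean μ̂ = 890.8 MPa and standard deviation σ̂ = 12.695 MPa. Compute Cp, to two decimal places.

0.65

Cp = (USL − LSL) / (6σ̂) = (921.3 − 871.5) / (6 × 12.695) = 49.8000 / 76.1700 = 0.6538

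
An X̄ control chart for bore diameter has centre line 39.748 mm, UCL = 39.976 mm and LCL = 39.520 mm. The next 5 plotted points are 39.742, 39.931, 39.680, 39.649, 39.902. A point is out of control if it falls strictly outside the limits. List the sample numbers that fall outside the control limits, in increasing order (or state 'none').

All 5 points lie within [39.520, 39.976].

none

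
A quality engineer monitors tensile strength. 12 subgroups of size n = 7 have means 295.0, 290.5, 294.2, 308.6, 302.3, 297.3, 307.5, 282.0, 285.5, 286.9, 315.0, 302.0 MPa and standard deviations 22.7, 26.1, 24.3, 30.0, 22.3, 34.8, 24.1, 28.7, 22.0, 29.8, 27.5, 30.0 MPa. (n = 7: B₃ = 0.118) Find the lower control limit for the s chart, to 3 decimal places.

s̄ = (22.7 + 26.1 + 24.3 + 30.0 + 22.3 + 34.8 + 24.1 + 28.7 + 22.0 + 29.8 + 27.5 + 30.0) / 12 = 26.8583
LCL_s = B₃·s̄ = 0.118 × 26.8583 = 3.1693

3.169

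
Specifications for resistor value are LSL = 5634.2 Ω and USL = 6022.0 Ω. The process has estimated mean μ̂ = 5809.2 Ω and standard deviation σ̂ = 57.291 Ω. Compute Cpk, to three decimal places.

1.018

Cpu = (USL − μ̂) / (3σ̂) = (6022.0 − 5809.2) / (3 × 57.291) = 1.2381; Cpl = (μ̂ − LSL) / (3σ̂) = (5809.2 − 5634.2) / (3 × 57.291) = 1.0182; Cpk = min(Cpu, Cpl) = 1.0182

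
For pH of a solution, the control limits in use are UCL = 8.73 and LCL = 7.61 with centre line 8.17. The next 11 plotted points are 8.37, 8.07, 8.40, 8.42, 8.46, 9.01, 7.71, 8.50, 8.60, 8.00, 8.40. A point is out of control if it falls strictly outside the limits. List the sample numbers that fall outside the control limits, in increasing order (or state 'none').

6

Compare each point to [7.61, 8.73]: sample 6 = 9.01 > UCL.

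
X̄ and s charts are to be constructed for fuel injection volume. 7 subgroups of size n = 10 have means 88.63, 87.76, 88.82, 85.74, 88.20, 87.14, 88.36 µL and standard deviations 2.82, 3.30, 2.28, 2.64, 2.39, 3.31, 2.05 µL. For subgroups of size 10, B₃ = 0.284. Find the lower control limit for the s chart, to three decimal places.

s̄ = (2.82 + 3.30 + 2.28 + 2.64 + 2.39 + 3.31 + 2.05) / 7 = 2.6843
LCL_s = B₃·s̄ = 0.284 × 2.6843 = 0.7623

0.762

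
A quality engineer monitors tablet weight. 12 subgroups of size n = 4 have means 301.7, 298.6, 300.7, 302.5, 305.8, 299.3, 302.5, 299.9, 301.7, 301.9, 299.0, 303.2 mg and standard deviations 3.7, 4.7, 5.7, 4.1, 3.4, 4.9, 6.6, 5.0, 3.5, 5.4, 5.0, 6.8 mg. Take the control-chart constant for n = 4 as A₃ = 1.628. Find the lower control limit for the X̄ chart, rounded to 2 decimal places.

293.42

X̄̄ = (301.7 + 298.6 + 300.7 + 302.5 + 305.8 + 299.3 + 302.5 + 299.9 + 301.7 + 301.9 + 299.0 + 303.2) / 12 = 301.4000
s̄ = (3.7 + 4.7 + 5.7 + 4.1 + 3.4 + 4.9 + 6.6 + 5.0 + 3.5 + 5.4 + 5.0 + 6.8) / 12 = 4.9000
LCL = X̄̄ − A₃·s̄ = 301.4000 − 1.628 × 4.9000 = 293.4228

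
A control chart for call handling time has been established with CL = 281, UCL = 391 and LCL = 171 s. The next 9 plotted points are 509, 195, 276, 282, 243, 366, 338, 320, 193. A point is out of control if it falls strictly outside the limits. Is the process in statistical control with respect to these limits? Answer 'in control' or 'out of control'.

out of control

Compare each point to [171, 391]: sample 1 = 509 > UCL.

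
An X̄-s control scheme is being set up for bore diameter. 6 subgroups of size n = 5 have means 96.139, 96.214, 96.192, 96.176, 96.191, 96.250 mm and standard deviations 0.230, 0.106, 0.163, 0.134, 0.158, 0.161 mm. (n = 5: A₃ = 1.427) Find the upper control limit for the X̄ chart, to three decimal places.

X̄̄ = (96.139 + 96.214 + 96.192 + 96.176 + 96.191 + 96.250) / 6 = 96.1937
s̄ = (0.230 + 0.106 + 0.163 + 0.134 + 0.158 + 0.161) / 6 = 0.1587
UCL = X̄̄ + A₃·s̄ = 96.1937 + 1.427 × 0.1587 = 96.4201

96.420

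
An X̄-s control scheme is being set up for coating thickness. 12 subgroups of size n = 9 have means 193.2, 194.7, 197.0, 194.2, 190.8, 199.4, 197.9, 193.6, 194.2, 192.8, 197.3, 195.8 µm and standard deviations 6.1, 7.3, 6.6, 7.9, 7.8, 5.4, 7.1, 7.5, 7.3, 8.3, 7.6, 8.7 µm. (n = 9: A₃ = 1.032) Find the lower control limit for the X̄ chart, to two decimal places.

187.54

X̄̄ = (193.2 + 194.7 + 197.0 + 194.2 + 190.8 + 199.4 + 197.9 + 193.6 + 194.2 + 192.8 + 197.3 + 195.8) / 12 = 195.0750
s̄ = (6.1 + 7.3 + 6.6 + 7.9 + 7.8 + 5.4 + 7.1 + 7.5 + 7.3 + 8.3 + 7.6 + 8.7) / 12 = 7.3000
LCL = X̄̄ − A₃·s̄ = 195.0750 − 1.032 × 7.3000 = 187.5414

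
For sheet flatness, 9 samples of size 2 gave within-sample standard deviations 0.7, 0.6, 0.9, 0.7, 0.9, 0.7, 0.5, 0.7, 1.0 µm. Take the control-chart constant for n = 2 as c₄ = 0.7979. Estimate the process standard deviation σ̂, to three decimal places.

0.933

s̄ = (0.7 + 0.6 + 0.9 + 0.7 + 0.9 + 0.7 + 0.5 + 0.7 + 1.0) / 9 = 0.7444
σ̂ = s̄ / c₄ = 0.7444 / 0.7979 = 0.9330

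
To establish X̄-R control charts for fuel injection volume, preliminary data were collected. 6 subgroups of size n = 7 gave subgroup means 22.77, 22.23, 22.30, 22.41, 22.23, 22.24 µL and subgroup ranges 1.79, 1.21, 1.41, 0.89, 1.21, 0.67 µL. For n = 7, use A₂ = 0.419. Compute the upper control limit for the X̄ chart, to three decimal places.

22.865

X̄̄ = (22.77 + 22.23 + 22.30 + 22.41 + 22.23 + 22.24) / 6 = 134.1800 / 6 = 22.3633
R̄ = (1.79 + 1.21 + 1.41 + 0.89 + 1.21 + 0.67) / 6 = 7.1800 / 6 = 1.1967
UCL = X̄̄ + A₂·R̄ = 22.3633 + 0.419 × 1.1967 = 22.8647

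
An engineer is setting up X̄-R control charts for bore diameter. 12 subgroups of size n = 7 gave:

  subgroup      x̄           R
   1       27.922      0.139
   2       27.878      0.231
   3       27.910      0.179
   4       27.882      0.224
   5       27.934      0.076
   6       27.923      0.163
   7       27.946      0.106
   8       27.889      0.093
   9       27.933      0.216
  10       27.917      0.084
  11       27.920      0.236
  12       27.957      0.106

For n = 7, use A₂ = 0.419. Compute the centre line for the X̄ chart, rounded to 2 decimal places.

X̄̄ = (27.922 + 27.878 + 27.910 + 27.882 + 27.934 + 27.923 + 27.946 + 27.889 + 27.933 + 27.917 + 27.920 + 27.957) / 12 = 335.0110 / 12 = 27.9176
CL = X̄̄ = 27.9176

27.92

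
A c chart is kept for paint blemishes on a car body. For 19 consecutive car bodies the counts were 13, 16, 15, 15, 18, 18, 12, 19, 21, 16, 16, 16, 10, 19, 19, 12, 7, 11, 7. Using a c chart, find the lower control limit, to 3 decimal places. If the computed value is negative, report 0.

c̄ = (13 + 16 + 15 + 15 + 18 + 18 + 12 + 19 + 21 + 16 + 16 + 16 + 10 + 19 + 19 + 12 + 7 + 11 + 7) / 19 = 280 / 19 = 14.7368
LCL = c̄ − 3√c̄ = 14.7368 − 3 × 3.8389 = 3.2203

3.220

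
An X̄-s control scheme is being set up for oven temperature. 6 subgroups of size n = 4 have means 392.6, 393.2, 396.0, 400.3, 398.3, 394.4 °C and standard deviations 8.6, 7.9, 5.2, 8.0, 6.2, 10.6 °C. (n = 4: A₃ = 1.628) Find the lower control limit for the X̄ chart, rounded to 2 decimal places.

383.18

X̄̄ = (392.6 + 393.2 + 396.0 + 400.3 + 398.3 + 394.4) / 6 = 395.8000
s̄ = (8.6 + 7.9 + 5.2 + 8.0 + 6.2 + 10.6) / 6 = 7.7500
LCL = X̄̄ − A₃·s̄ = 395.8000 − 1.628 × 7.7500 = 383.1830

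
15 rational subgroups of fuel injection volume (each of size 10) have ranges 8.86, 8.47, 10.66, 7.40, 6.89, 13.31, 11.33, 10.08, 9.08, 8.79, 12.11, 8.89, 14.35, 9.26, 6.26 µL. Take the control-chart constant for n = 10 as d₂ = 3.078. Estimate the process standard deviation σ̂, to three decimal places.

3.157

R̄ = (8.86 + 8.47 + 10.66 + 7.40 + 6.89 + 13.31 + 11.33 + 10.08 + 9.08 + 8.79 + 12.11 + 8.89 + 14.35 + 9.26 + 6.26) / 15 = 9.7160
σ̂ = R̄ / d₂ = 9.7160 / 3.078 = 3.1566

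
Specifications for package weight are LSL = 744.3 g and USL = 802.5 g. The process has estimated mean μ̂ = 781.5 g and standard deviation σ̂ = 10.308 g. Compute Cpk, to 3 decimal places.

Cpu = (USL − μ̂) / (3σ̂) = (802.5 − 781.5) / (3 × 10.308) = 0.6791; Cpl = (μ̂ − LSL) / (3σ̂) = (781.5 − 744.3) / (3 × 10.308) = 1.2029; Cpk = min(Cpu, Cpl) = 0.6791

0.679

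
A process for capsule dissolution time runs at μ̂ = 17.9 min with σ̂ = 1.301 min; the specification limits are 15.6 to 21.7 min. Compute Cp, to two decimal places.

Cp = (USL − LSL) / (6σ̂) = (21.7 − 15.6) / (6 × 1.301) = 6.1000 / 7.8060 = 0.7815

0.78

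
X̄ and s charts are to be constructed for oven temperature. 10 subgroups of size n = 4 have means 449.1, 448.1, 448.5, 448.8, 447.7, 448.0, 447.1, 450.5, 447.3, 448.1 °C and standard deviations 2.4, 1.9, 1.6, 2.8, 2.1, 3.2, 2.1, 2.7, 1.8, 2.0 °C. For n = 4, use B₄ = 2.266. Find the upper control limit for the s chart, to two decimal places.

5.12

s̄ = (2.4 + 1.9 + 1.6 + 2.8 + 2.1 + 3.2 + 2.1 + 2.7 + 1.8 + 2.0) / 10 = 2.2600
UCL_s = B₄·s̄ = 2.266 × 2.2600 = 5.1212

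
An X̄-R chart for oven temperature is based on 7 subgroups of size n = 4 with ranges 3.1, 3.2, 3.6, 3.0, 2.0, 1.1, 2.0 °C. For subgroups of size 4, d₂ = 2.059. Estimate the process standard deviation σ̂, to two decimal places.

R̄ = (3.1 + 3.2 + 3.6 + 3.0 + 2.0 + 1.1 + 2.0) / 7 = 2.5714
σ̂ = R̄ / d₂ = 2.5714 / 2.059 = 1.2489

1.25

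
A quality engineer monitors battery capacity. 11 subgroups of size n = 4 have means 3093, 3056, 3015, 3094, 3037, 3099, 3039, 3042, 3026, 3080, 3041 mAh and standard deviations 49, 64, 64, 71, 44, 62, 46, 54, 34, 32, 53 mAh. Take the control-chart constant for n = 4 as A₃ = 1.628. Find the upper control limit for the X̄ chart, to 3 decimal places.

X̄̄ = (3093 + 3056 + 3015 + 3094 + 3037 + 3099 + 3039 + 3042 + 3026 + 3080 + 3041) / 11 = 3056.5455
s̄ = (49 + 64 + 64 + 71 + 44 + 62 + 46 + 54 + 34 + 32 + 53) / 11 = 52.0909
UCL = X̄̄ + A₃·s̄ = 3056.5455 + 1.628 × 52.0909 = 3141.3495

3141.349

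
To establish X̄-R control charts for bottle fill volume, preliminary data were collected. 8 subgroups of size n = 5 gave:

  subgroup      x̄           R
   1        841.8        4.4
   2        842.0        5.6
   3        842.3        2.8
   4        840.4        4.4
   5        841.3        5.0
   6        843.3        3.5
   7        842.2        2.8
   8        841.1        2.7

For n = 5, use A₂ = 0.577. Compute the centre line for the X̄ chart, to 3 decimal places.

X̄̄ = (841.8 + 842.0 + 842.3 + 840.4 + 841.3 + 843.3 + 842.2 + 841.1) / 8 = 6734.4000 / 8 = 841.8000
CL = X̄̄ = 841.8000

841.800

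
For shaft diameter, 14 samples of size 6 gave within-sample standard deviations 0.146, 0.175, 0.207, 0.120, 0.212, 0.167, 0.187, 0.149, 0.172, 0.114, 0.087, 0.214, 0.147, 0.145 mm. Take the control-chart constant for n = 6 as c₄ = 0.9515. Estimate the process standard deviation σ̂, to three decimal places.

0.168

s̄ = (0.146 + 0.175 + 0.207 + 0.120 + 0.212 + 0.167 + 0.187 + 0.149 + 0.172 + 0.114 + 0.087 + 0.214 + 0.147 + 0.145) / 14 = 0.1601
σ̂ = s̄ / c₄ = 0.1601 / 0.9515 = 0.1683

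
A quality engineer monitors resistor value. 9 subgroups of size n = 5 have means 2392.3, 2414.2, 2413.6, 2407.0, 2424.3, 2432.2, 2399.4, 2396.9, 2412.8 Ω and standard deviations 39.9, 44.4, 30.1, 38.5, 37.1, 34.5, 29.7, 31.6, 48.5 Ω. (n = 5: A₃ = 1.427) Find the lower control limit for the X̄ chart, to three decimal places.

2357.295

X̄̄ = (2392.3 + 2414.2 + 2413.6 + 2407.0 + 2424.3 + 2432.2 + 2399.4 + 2396.9 + 2412.8) / 9 = 2410.3000
s̄ = (39.9 + 44.4 + 30.1 + 38.5 + 37.1 + 34.5 + 29.7 + 31.6 + 48.5) / 9 = 37.1444
LCL = X̄̄ − A₃·s̄ = 2410.3000 − 1.427 × 37.1444 = 2357.2949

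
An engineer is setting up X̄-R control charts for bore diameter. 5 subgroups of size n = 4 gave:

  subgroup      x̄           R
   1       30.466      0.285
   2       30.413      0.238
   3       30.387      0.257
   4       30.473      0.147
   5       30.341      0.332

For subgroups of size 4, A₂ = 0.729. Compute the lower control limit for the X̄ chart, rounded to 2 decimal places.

30.23

X̄̄ = (30.466 + 30.413 + 30.387 + 30.473 + 30.341) / 5 = 152.0800 / 5 = 30.4160
R̄ = (0.285 + 0.238 + 0.257 + 0.147 + 0.332) / 5 = 1.2590 / 5 = 0.2518
LCL = X̄̄ − A₂·R̄ = 30.4160 − 0.729 × 0.2518 = 30.2324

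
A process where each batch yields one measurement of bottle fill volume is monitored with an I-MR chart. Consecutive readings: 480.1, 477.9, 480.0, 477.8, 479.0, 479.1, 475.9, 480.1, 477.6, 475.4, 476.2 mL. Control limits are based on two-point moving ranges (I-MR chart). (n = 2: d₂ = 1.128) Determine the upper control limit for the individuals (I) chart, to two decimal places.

X̄ = (480.1 + 477.9 + 480.0 + 477.8 + 479.0 + 479.1 + 475.9 + 480.1 + 477.6 + 475.4 + 476.2) / 11 = 478.1000
Moving ranges: 2.2, 2.1, 2.2, 1.2, 0.1, 3.2, 4.2, 2.5, 2.2, 0.8; M̄R̄ = 20.7000 / 10 = 2.0700
UCL = X̄ + 3·M̄R̄/d₂ = 478.1000 + 3 × 2.0700 / 1.128 = 483.6053

483.61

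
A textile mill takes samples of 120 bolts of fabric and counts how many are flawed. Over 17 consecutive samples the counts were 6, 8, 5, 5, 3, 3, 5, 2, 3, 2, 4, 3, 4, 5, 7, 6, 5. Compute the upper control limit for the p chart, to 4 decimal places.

p̄ = Σdᵢ / (k·n) = 76 / (17 × 120) = 0.03725
UCL = p̄ + 3·√(p̄(1−p̄)/n) = 0.03725 + 3 × √(0.03725×0.96275/120) = 0.03725 + 3 × 0.01729 = 0.08912

0.0891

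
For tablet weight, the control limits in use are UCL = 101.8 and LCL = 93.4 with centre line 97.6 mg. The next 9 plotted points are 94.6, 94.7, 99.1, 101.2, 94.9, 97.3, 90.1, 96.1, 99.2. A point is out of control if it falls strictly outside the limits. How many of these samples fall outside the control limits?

Compare each point to [93.4, 101.8]: sample 7 = 90.1 < LCL.

1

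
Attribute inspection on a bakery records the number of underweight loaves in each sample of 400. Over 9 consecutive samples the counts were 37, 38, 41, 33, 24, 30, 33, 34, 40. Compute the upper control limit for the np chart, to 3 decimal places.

51.276

p̄ = Σdᵢ / (k·n) = 310 / (9 × 400) = 0.08611
UCL = np̄ + 3·√(np̄(1−p̄)) = 34.4444 + 3 × √(34.4444×0.91389) = 34.4444 + 3 × 5.6106 = 51.2761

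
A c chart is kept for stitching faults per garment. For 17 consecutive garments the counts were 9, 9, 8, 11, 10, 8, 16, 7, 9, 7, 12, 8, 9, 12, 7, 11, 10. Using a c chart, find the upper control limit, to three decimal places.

c̄ = (9 + 9 + 8 + 11 + 10 + 8 + 16 + 7 + 9 + 7 + 12 + 8 + 9 + 12 + 7 + 11 + 10) / 17 = 163 / 17 = 9.5882
UCL = c̄ + 3√c̄ = 9.5882 + 3 × √9.5882 = 9.5882 + 3 × 3.0965 = 18.8777

18.878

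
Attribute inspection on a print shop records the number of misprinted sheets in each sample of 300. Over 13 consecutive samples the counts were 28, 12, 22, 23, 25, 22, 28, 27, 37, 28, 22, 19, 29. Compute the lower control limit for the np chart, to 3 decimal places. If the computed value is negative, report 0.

p̄ = Σdᵢ / (k·n) = 322 / (13 × 300) = 0.08256
LCL = np̄ − 3·√(np̄(1−p̄)) = 24.7692 − 3 × 4.7670 = 10.4683

10.468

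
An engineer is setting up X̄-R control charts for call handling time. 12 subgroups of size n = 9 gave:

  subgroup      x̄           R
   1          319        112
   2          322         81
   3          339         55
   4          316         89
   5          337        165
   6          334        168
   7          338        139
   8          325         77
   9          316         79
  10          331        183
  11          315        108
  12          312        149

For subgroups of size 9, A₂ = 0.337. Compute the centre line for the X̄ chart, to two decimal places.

X̄̄ = (319 + 322 + 339 + 316 + 337 + 334 + 338 + 325 + 316 + 331 + 315 + 312) / 12 = 3904.0000 / 12 = 325.3333
CL = X̄̄ = 325.3333

325.33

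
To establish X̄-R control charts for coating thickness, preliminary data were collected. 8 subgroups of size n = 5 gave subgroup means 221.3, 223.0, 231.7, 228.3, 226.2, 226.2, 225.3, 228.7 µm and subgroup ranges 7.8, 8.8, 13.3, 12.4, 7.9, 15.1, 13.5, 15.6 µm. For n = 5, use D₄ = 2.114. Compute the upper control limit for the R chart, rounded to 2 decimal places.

R̄ = (7.8 + 8.8 + 13.3 + 12.4 + 7.9 + 15.1 + 13.5 + 15.6) / 8 = 94.4000 / 8 = 11.8000
UCL_R = D₄·R̄ = 2.114 × 11.8000 = 24.9452

24.95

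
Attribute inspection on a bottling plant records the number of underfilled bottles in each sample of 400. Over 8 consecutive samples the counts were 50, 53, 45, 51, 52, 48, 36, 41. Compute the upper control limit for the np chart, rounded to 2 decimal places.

66.32

p̄ = Σdᵢ / (k·n) = 376 / (8 × 400) = 0.11750
UCL = np̄ + 3·√(np̄(1−p̄)) = 47.0000 + 3 × √(47.0000×0.88250) = 47.0000 + 3 × 6.4403 = 66.3209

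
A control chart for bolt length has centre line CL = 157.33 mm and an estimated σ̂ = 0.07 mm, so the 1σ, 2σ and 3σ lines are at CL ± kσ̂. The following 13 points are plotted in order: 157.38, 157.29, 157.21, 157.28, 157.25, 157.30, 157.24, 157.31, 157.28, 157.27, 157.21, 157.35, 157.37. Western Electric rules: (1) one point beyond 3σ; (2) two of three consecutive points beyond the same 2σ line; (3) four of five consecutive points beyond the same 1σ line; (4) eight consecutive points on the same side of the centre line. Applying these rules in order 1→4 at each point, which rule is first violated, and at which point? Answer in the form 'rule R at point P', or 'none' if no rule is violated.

rule 4 at point 9

Zone of each point (C = within 1σ̂, B = 1σ̂–2σ̂, A = 2σ̂–3σ̂, * = beyond 3σ̂; sign = side of CL): 1:+C, 2:-C, 3:-B, 4:-C, 5:-B, 6:-C, 7:-B, 8:-C, 9:-C, 10:-C, 11:-B, 12:+C, 13:+C
Rule 4 (eight consecutive points on the same side of the centre line) is satisfied at point 9.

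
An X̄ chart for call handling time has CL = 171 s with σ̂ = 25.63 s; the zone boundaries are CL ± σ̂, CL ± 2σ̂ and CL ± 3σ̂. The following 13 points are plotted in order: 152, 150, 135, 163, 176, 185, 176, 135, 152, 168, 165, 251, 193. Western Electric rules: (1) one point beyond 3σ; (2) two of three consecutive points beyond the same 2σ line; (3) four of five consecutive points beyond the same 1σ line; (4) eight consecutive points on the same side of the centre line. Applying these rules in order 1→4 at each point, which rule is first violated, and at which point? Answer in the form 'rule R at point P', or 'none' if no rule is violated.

Zone of each point (C = within 1σ̂, B = 1σ̂–2σ̂, A = 2σ̂–3σ̂, * = beyond 3σ̂; sign = side of CL): 1:-C, 2:-C, 3:-B, 4:-C, 5:+C, 6:+C, 7:+C, 8:-B, 9:-C, 10:-C, 11:-C, 12:+*, 13:+C
Rule 1 (one point beyond the 3σ limits) is satisfied at point 12.

rule 1 at point 12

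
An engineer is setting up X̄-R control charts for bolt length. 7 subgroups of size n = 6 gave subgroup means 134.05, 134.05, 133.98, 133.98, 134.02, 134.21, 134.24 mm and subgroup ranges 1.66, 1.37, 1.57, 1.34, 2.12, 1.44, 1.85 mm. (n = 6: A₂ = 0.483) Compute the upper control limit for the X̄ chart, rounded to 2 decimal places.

134.86

X̄̄ = (134.05 + 134.05 + 133.98 + 133.98 + 134.02 + 134.21 + 134.24) / 7 = 938.5300 / 7 = 134.0757
R̄ = (1.66 + 1.37 + 1.57 + 1.34 + 2.12 + 1.44 + 1.85) / 7 = 11.3500 / 7 = 1.6214
UCL = X̄̄ + A₂·R̄ = 134.0757 + 0.483 × 1.6214 = 134.8589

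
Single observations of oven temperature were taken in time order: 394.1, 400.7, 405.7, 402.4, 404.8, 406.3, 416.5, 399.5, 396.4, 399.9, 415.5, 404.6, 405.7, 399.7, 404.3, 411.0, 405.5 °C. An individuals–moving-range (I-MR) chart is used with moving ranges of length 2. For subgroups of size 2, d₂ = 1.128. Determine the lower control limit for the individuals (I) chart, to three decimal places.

X̄ = (394.1 + 400.7 + 405.7 + 402.4 + 404.8 + 406.3 + 416.5 + 399.5 + 396.4 + 399.9 + 415.5 + 404.6 + 405.7 + 399.7 + 404.3 + 411.0 + 405.5) / 17 = 404.2706
Moving ranges: 6.6, 5.0, 3.3, 2.4, 1.5, 10.2, 17.0, 3.1, 3.5, 15.6, 10.9, 1.1, 6.0, 4.6, 6.7, 5.5; M̄R̄ = 103.0000 / 16 = 6.4375
LCL = X̄ − 3·M̄R̄/d₂ = 404.2706 − 3 × 6.4375 / 1.128 = 387.1496

387.150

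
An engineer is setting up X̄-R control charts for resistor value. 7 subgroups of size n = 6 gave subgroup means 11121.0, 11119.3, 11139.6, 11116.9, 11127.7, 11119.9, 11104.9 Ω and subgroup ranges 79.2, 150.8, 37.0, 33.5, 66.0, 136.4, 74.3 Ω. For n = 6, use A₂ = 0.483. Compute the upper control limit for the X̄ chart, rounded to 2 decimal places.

11161.16

X̄̄ = (11121.0 + 11119.3 + 11139.6 + 11116.9 + 11127.7 + 11119.9 + 11104.9) / 7 = 77849.3000 / 7 = 11121.3286
R̄ = (79.2 + 150.8 + 37.0 + 33.5 + 66.0 + 136.4 + 74.3) / 7 = 577.2000 / 7 = 82.4571
UCL = X̄̄ + A₂·R̄ = 11121.3286 + 0.483 × 82.4571 = 11161.1554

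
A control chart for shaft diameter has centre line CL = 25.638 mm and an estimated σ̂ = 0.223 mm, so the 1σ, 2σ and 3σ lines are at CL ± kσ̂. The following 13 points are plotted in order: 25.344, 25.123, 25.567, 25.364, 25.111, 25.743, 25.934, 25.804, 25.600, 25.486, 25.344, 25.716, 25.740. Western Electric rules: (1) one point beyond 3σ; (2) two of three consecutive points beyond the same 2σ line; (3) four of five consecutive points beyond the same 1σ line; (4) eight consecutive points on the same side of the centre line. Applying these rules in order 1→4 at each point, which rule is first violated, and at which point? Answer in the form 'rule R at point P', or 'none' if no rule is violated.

rule 3 at point 5

Zone of each point (C = within 1σ̂, B = 1σ̂–2σ̂, A = 2σ̂–3σ̂, * = beyond 3σ̂; sign = side of CL): 1:-B, 2:-A, 3:-C, 4:-B, 5:-A, 6:+C, 7:+B, 8:+C, 9:-C, 10:-C, 11:-B, 12:+C, 13:+C
Rule 3 (four of five consecutive points beyond the same 1σ limit) is satisfied at point 5.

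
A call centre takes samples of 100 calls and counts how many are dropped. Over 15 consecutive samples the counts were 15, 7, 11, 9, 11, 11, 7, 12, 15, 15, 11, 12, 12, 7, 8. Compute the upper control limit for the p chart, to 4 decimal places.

p̄ = Σdᵢ / (k·n) = 163 / (15 × 100) = 0.10867
UCL = p̄ + 3·√(p̄(1−p̄)/n) = 0.10867 + 3 × √(0.10867×0.89133/100) = 0.10867 + 3 × 0.03112 = 0.20203

0.2020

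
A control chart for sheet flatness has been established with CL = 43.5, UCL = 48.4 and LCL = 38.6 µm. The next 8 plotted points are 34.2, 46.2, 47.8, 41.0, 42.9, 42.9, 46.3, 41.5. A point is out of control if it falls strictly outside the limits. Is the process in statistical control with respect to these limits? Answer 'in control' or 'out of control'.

Compare each point to [38.6, 48.4]: sample 1 = 34.2 < LCL.

out of control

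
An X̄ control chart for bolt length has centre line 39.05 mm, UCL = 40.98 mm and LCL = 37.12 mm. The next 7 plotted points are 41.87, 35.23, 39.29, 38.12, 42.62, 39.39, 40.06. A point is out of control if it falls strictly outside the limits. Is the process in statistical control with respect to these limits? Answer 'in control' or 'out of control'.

out of control

Compare each point to [37.12, 40.98]: sample 1 = 41.87 > UCL; sample 2 = 35.23 < LCL; sample 5 = 42.62 > UCL.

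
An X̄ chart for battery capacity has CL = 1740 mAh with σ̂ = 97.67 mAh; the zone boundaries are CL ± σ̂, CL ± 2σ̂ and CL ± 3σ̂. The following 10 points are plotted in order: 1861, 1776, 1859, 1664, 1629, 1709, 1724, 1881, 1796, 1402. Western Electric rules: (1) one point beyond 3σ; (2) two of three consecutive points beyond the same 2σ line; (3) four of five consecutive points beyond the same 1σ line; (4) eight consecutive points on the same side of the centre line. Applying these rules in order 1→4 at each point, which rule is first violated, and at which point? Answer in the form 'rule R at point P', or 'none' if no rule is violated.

rule 1 at point 10

Zone of each point (C = within 1σ̂, B = 1σ̂–2σ̂, A = 2σ̂–3σ̂, * = beyond 3σ̂; sign = side of CL): 1:+B, 2:+C, 3:+B, 4:-C, 5:-B, 6:-C, 7:-C, 8:+B, 9:+C, 10:-*
Rule 1 (one point beyond the 3σ limits) is satisfied at point 10.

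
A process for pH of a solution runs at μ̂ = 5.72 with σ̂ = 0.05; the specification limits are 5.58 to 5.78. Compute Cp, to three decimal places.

0.667

Cp = (USL − LSL) / (6σ̂) = (5.78 − 5.58) / (6 × 0.05) = 0.2000 / 0.3000 = 0.6667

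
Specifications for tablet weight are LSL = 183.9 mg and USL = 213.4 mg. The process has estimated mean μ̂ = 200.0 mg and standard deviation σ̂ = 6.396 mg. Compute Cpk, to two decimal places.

0.70

Cpu = (USL − μ̂) / (3σ̂) = (213.4 − 200.0) / (3 × 6.396) = 0.6984; Cpl = (μ̂ − LSL) / (3σ̂) = (200.0 − 183.9) / (3 × 6.396) = 0.8391; Cpk = min(Cpu, Cpl) = 0.6984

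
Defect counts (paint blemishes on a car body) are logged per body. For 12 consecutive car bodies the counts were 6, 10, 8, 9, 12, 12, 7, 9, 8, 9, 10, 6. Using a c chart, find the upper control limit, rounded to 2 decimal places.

c̄ = (6 + 10 + 8 + 9 + 12 + 12 + 7 + 9 + 8 + 9 + 10 + 6) / 12 = 106 / 12 = 8.8333
UCL = c̄ + 3√c̄ = 8.8333 + 3 × √8.8333 = 8.8333 + 3 × 2.9721 = 17.7496

17.75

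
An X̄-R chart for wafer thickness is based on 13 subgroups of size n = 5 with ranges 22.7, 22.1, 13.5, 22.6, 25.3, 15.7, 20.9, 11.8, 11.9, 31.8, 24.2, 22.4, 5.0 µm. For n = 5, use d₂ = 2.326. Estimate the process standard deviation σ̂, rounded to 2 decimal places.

8.26

R̄ = (22.7 + 22.1 + 13.5 + 22.6 + 25.3 + 15.7 + 20.9 + 11.8 + 11.9 + 31.8 + 24.2 + 22.4 + 5.0) / 13 = 19.2231
σ̂ = R̄ / d₂ = 19.2231 / 2.326 = 8.2644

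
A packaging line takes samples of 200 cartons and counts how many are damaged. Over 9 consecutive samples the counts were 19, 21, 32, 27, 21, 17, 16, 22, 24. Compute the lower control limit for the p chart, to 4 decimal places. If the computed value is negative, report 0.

0.0440

p̄ = Σdᵢ / (k·n) = 199 / (9 × 200) = 0.11056
LCL = p̄ − 3·√(p̄(1−p̄)/n) = 0.11056 − 3 × 0.02217 = 0.04403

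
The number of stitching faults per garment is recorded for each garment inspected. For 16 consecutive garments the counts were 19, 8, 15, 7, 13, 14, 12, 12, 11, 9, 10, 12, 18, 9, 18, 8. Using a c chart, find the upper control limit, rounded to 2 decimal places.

c̄ = (19 + 8 + 15 + 7 + 13 + 14 + 12 + 12 + 11 + 9 + 10 + 12 + 18 + 9 + 18 + 8) / 16 = 195 / 16 = 12.1875
UCL = c̄ + 3√c̄ = 12.1875 + 3 × √12.1875 = 12.1875 + 3 × 3.4911 = 22.6607

22.66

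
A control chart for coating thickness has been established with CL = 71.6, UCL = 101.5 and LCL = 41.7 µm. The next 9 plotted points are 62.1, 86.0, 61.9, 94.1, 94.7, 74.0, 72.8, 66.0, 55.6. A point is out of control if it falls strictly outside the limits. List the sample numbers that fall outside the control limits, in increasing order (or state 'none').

none

All 9 points lie within [41.7, 101.5].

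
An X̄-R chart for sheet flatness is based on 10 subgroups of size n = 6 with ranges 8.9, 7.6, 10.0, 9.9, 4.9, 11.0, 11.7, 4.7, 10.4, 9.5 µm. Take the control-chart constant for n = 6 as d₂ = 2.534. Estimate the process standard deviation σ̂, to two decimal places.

R̄ = (8.9 + 7.6 + 10.0 + 9.9 + 4.9 + 11.0 + 11.7 + 4.7 + 10.4 + 9.5) / 10 = 8.8600
σ̂ = R̄ / d₂ = 8.8600 / 2.534 = 3.4964

3.50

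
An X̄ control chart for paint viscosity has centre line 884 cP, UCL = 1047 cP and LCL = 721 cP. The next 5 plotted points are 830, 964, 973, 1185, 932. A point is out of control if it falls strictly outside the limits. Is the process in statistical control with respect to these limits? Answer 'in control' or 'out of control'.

Compare each point to [721, 1047]: sample 4 = 1185 > UCL.

out of control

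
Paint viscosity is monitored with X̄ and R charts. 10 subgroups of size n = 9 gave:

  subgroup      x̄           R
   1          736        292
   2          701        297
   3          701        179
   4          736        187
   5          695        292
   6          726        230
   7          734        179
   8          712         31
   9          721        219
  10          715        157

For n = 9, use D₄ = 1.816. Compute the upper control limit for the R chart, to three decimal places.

R̄ = (292 + 297 + 179 + 187 + 292 + 230 + 179 + 31 + 219 + 157) / 10 = 2063.0000 / 10 = 206.3000
UCL_R = D₄·R̄ = 1.816 × 206.3000 = 374.6408

374.641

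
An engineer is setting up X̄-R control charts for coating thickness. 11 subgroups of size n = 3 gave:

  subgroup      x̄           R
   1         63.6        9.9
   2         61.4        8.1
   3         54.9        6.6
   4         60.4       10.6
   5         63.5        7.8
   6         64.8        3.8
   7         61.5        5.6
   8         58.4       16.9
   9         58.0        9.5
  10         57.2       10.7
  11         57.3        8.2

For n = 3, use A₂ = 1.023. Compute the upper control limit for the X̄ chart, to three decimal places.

X̄̄ = (63.6 + 61.4 + 54.9 + 60.4 + 63.5 + 64.8 + 61.5 + 58.4 + 58.0 + 57.2 + 57.3) / 11 = 661.0000 / 11 = 60.0909
R̄ = (9.9 + 8.1 + 6.6 + 10.6 + 7.8 + 3.8 + 5.6 + 16.9 + 9.5 + 10.7 + 8.2) / 11 = 97.7000 / 11 = 8.8818
UCL = X̄̄ + A₂·R̄ = 60.0909 + 1.023 × 8.8818 = 69.1770

69.177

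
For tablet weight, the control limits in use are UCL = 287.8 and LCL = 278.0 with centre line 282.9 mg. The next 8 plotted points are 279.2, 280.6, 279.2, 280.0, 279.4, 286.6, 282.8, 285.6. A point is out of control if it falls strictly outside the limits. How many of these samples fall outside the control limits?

0

All 8 points lie within [278.0, 287.8].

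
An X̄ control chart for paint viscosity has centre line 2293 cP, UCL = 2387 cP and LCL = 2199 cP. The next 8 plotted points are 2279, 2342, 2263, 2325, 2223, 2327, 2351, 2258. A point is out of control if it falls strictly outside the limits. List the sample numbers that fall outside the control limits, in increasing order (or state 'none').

none

All 8 points lie within [2199, 2387].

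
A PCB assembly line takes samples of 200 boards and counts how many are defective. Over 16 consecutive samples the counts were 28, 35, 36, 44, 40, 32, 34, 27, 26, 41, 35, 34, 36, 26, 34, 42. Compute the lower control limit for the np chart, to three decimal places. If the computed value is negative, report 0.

18.369

p̄ = Σdᵢ / (k·n) = 550 / (16 × 200) = 0.17188
LCL = np̄ − 3·√(np̄(1−p̄)) = 34.3750 − 3 × 5.3354 = 18.3687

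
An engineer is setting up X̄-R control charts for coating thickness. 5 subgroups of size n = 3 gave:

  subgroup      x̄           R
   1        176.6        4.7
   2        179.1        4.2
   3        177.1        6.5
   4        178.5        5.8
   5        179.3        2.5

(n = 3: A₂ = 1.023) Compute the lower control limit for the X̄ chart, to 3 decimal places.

173.271

X̄̄ = (176.6 + 179.1 + 177.1 + 178.5 + 179.3) / 5 = 890.6000 / 5 = 178.1200
R̄ = (4.7 + 4.2 + 6.5 + 5.8 + 2.5) / 5 = 23.7000 / 5 = 4.7400
LCL = X̄̄ − A₂·R̄ = 178.1200 − 1.023 × 4.7400 = 173.2710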